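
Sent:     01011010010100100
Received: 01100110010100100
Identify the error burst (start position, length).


XOR: 00111100000000000

Burst at position 2, length 4


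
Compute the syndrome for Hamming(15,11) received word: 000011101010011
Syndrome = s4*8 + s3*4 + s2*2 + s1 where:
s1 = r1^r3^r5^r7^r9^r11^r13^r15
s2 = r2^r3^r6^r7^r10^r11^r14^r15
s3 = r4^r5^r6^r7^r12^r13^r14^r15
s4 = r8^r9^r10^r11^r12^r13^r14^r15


s1=1, s2=1, s3=1, s4=0

Syndrome = 7 (error at position 7)


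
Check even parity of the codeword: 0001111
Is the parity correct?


Number of 1s: 4

Yes, parity is correct (4 ones)


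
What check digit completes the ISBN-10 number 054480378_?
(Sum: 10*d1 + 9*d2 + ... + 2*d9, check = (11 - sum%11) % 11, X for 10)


Weighted sum: 202
202 mod 11 = 4

Check digit: 7


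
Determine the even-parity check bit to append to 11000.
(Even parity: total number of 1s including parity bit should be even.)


Number of 1s in data: 2
Parity bit: 0

0


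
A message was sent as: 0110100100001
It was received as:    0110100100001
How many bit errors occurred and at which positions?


XOR: 0000000000000

0 errors (received matches sent)


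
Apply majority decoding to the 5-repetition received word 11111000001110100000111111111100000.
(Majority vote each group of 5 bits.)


Groups: 11111, 00000, 11101, 00000, 11111, 11111, 00000
Majority votes: 1010110

1010110


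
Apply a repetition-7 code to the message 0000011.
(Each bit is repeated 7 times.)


Each bit -> 7 copies

0000000000000000000000000000000000011111111111111


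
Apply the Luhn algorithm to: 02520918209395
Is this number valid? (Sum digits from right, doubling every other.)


Luhn sum = 54
54 mod 10 = 4

Invalid (Luhn sum mod 10 = 4)


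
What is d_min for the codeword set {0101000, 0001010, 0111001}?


Comparing all pairs, minimum distance: 2
Can detect 1 errors, correct 0 errors

2


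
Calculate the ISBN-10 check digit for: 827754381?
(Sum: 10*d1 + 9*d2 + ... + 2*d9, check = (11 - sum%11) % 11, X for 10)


Weighted sum: 291
291 mod 11 = 5

Check digit: 6


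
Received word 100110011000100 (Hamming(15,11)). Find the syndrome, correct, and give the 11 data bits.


Syndrome = 12: error at position 12

Data: 01001001100 (corrected bit 12)


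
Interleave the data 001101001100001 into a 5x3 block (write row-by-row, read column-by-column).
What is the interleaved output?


Matrix:
  001
  101
  001
  100
  001
Read columns: 010100000011101

010100000011101


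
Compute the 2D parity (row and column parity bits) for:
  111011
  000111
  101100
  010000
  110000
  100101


Row parities: 111101
Column parities: 010101

Row P: 111101, Col P: 010101, Corner: 1


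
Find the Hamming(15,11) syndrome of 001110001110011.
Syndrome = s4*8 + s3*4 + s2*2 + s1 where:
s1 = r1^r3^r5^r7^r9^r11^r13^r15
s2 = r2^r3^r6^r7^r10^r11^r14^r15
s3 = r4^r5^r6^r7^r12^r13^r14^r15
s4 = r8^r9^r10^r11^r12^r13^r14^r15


s1=1, s2=1, s3=0, s4=1

Syndrome = 11 (error at position 11)


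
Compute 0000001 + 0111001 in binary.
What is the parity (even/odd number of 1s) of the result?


0000001 = 1
0111001 = 57
Sum = 58 = 111010
1s count = 4

even parity (4 ones in 111010)


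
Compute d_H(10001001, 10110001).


XOR: 00111000
Count of 1s: 3

3


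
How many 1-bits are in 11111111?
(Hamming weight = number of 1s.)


Counting 1s in 11111111

8


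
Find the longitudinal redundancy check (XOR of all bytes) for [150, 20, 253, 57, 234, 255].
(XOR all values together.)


XOR chain: 150 ^ 20 ^ 253 ^ 57 ^ 234 ^ 255 = 83

83


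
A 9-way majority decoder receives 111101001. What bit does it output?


Ones: 6 out of 9
Threshold: 5

1 (6/9 voted 1)


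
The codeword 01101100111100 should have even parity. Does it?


Number of 1s: 8

Yes, parity is correct (8 ones)


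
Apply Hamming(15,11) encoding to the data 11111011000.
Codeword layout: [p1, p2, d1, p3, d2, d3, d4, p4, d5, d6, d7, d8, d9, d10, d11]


Parity bits: p1=1, p2=0, p3=0, p4=1

101011111011000


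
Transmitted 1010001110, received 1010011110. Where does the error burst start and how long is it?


XOR: 0000010000

Burst at position 5, length 1


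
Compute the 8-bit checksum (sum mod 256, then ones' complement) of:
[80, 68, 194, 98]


Sum = 440 mod 256 = 184
Complement = 71

71


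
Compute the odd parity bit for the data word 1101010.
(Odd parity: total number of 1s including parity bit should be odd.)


Number of 1s in data: 4
Parity bit: 1

1


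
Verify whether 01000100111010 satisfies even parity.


Number of 1s: 6

Yes, parity is correct (6 ones)


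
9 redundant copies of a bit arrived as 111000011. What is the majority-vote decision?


Ones: 5 out of 9
Threshold: 5

1 (5/9 voted 1)


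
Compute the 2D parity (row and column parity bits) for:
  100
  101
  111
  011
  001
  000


Row parities: 101010
Column parities: 100

Row P: 101010, Col P: 100, Corner: 1


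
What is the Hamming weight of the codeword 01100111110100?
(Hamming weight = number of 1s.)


Counting 1s in 01100111110100

8


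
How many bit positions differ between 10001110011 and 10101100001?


XOR: 00100010010
Count of 1s: 3

3


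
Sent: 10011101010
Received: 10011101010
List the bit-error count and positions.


XOR: 00000000000

0 errors (received matches sent)


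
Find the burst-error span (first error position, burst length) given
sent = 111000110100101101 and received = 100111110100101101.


XOR: 011111000000000000

Burst at position 1, length 5


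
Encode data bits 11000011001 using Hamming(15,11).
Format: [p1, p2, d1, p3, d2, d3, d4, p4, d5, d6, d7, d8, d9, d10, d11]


Parity bits: p1=0, p2=1, p3=1, p4=1

011110010011001


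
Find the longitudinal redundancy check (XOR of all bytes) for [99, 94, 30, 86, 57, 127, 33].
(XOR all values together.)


XOR chain: 99 ^ 94 ^ 30 ^ 86 ^ 57 ^ 127 ^ 33 = 18

18


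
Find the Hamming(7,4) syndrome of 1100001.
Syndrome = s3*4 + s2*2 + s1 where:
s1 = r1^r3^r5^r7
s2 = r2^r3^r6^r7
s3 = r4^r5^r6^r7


s1=0, s2=0, s3=1

Syndrome = 4 (error at position 4)


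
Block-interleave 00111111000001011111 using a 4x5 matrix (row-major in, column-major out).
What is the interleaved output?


Matrix:
  00111
  11100
  00010
  11111
Read columns: 01010101110110111001

01010101110110111001


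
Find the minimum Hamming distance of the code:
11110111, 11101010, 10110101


Comparing all pairs, minimum distance: 2
Can detect 1 errors, correct 0 errors

2


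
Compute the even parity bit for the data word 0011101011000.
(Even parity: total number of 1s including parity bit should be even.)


Number of 1s in data: 6
Parity bit: 0

0


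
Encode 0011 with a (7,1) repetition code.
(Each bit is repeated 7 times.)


Each bit -> 7 copies

0000000000000011111111111111


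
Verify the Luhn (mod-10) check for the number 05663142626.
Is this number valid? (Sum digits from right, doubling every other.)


Luhn sum = 39
39 mod 10 = 9

Invalid (Luhn sum mod 10 = 9)


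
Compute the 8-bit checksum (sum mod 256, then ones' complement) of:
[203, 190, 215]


Sum = 608 mod 256 = 96
Complement = 159

159


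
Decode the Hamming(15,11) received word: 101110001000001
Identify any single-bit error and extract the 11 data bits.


Syndrome = 5: error at position 5

Data: 10001000001 (corrected bit 5)


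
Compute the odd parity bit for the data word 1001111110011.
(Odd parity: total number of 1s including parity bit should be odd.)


Number of 1s in data: 9
Parity bit: 0

0


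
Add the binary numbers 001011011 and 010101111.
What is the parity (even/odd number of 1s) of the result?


001011011 = 91
010101111 = 175
Sum = 266 = 100001010
1s count = 3

odd parity (3 ones in 100001010)


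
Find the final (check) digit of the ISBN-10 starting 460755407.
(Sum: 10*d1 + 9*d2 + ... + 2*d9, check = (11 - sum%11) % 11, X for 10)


Weighted sum: 228
228 mod 11 = 8

Check digit: 3


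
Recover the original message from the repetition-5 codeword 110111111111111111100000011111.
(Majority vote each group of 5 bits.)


Groups: 11011, 11111, 11111, 11110, 00000, 11111
Majority votes: 111101

111101


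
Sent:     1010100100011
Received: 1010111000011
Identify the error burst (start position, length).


XOR: 0000011100000

Burst at position 5, length 3


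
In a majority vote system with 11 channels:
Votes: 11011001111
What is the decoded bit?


Ones: 8 out of 11
Threshold: 6

1 (8/11 voted 1)


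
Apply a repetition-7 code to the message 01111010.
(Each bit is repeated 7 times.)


Each bit -> 7 copies

00000001111111111111111111111111111000000011111110000000


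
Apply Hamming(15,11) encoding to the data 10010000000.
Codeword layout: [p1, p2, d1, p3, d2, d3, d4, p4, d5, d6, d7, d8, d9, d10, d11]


Parity bits: p1=0, p2=0, p3=1, p4=0

001100100000000


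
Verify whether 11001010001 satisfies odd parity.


Number of 1s: 5

Yes, parity is correct (5 ones)


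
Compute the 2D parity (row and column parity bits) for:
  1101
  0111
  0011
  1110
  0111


Row parities: 11011
Column parities: 0000

Row P: 11011, Col P: 0000, Corner: 0


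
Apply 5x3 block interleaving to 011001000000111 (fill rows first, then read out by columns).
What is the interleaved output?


Matrix:
  011
  001
  000
  000
  111
Read columns: 000011000111001

000011000111001


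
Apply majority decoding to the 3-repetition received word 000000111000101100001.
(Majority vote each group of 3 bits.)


Groups: 000, 000, 111, 000, 101, 100, 001
Majority votes: 0010100

0010100


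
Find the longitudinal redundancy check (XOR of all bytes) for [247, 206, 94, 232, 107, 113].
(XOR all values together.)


XOR chain: 247 ^ 206 ^ 94 ^ 232 ^ 107 ^ 113 = 149

149


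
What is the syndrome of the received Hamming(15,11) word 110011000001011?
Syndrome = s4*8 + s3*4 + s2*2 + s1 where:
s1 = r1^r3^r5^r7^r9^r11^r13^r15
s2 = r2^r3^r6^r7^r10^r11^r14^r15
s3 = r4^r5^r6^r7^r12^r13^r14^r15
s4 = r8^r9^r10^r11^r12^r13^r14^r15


s1=1, s2=0, s3=1, s4=1

Syndrome = 13 (error at position 13)


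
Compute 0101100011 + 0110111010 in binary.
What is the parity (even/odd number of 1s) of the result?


0101100011 = 355
0110111010 = 442
Sum = 797 = 1100011101
1s count = 6

even parity (6 ones in 1100011101)


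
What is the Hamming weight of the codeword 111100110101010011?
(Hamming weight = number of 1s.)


Counting 1s in 111100110101010011

11


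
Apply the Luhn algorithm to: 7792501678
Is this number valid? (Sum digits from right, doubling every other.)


Luhn sum = 45
45 mod 10 = 5

Invalid (Luhn sum mod 10 = 5)


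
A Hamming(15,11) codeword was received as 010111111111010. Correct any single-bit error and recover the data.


Syndrome = 0: no error detected

Data: 01111111010 (no errors)


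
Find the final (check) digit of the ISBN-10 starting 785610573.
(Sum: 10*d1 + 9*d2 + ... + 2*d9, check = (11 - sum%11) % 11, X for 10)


Weighted sum: 277
277 mod 11 = 2

Check digit: 9


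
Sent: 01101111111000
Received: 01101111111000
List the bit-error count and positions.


XOR: 00000000000000

0 errors (received matches sent)


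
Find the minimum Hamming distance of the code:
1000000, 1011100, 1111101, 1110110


Comparing all pairs, minimum distance: 2
Can detect 1 errors, correct 0 errors

2


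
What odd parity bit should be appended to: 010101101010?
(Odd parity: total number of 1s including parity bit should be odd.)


Number of 1s in data: 6
Parity bit: 1

1


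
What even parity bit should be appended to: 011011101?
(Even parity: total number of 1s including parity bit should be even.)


Number of 1s in data: 6
Parity bit: 0

0


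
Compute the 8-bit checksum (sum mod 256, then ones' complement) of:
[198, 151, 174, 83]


Sum = 606 mod 256 = 94
Complement = 161

161


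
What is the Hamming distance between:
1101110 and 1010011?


XOR: 0111101
Count of 1s: 5

5


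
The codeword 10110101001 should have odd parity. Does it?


Number of 1s: 6

No, parity error (6 ones)


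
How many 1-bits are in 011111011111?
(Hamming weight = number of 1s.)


Counting 1s in 011111011111

10


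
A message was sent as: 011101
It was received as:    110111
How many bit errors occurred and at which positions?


XOR: 101010

3 error(s) at position(s): 0, 2, 4


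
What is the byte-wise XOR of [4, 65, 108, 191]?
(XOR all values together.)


XOR chain: 4 ^ 65 ^ 108 ^ 191 = 150

150


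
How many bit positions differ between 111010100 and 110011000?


XOR: 001001100
Count of 1s: 3

3


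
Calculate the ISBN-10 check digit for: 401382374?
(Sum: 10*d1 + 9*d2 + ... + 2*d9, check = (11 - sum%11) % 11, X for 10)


Weighted sum: 168
168 mod 11 = 3

Check digit: 8


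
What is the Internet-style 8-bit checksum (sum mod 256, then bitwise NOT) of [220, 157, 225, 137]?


Sum = 739 mod 256 = 227
Complement = 28

28


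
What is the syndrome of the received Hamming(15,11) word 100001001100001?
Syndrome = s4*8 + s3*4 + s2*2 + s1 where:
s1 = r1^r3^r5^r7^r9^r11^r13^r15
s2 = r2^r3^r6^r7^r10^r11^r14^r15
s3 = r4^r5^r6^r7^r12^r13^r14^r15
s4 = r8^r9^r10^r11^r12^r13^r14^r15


s1=1, s2=1, s3=0, s4=1

Syndrome = 11 (error at position 11)


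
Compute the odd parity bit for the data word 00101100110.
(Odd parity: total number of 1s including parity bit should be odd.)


Number of 1s in data: 5
Parity bit: 0

0


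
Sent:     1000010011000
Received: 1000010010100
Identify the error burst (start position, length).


XOR: 0000000001100

Burst at position 9, length 2


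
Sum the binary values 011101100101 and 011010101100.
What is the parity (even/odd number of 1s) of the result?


011101100101 = 1893
011010101100 = 1708
Sum = 3601 = 111000010001
1s count = 5

odd parity (5 ones in 111000010001)


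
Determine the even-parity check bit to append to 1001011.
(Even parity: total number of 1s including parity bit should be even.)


Number of 1s in data: 4
Parity bit: 0

0


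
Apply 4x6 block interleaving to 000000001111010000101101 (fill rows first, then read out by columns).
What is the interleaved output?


Matrix:
  000000
  001111
  010000
  101101
Read columns: 000100100101010101000101

000100100101010101000101


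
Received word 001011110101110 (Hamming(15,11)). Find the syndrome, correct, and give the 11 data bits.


Syndrome = 10: error at position 10

Data: 11110001110 (corrected bit 10)


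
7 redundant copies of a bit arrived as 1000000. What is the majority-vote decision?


Ones: 1 out of 7
Threshold: 4

0 (1/7 voted 1)


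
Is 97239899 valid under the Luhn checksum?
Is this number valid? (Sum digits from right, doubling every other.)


Luhn sum = 58
58 mod 10 = 8

Invalid (Luhn sum mod 10 = 8)


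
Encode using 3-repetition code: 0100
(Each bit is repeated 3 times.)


Each bit -> 3 copies

000111000000


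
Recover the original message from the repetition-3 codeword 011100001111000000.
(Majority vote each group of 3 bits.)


Groups: 011, 100, 001, 111, 000, 000
Majority votes: 100100

100100


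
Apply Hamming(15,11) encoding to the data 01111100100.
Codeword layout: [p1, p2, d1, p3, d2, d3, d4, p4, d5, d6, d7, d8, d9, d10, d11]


Parity bits: p1=0, p2=1, p3=0, p4=1

010011111100100


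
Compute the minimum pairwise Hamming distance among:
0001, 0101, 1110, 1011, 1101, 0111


Comparing all pairs, minimum distance: 1
Can detect 0 errors, correct 0 errors

1


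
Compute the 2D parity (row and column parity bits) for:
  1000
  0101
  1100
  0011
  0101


Row parities: 10000
Column parities: 0111

Row P: 10000, Col P: 0111, Corner: 1


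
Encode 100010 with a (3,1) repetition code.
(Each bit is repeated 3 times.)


Each bit -> 3 copies

111000000000111000


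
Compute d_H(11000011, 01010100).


XOR: 10010111
Count of 1s: 5

5


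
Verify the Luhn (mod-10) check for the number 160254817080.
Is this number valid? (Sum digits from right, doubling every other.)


Luhn sum = 35
35 mod 10 = 5

Invalid (Luhn sum mod 10 = 5)


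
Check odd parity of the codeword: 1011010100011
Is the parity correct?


Number of 1s: 7

Yes, parity is correct (7 ones)


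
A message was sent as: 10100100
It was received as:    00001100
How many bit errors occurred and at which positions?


XOR: 10101000

3 error(s) at position(s): 0, 2, 4


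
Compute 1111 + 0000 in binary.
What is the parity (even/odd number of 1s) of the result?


1111 = 15
0000 = 0
Sum = 15 = 1111
1s count = 4

even parity (4 ones in 1111)


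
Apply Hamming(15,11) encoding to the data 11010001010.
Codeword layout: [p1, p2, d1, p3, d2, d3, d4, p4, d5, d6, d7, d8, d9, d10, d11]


Parity bits: p1=1, p2=1, p3=0, p4=0

111010100001010


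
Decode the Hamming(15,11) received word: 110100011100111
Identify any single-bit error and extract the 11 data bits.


Syndrome = 0: no error detected

Data: 00001100111 (no errors)


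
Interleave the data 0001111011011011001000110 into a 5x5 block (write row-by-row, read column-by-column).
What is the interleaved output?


Matrix:
  00011
  11011
  01101
  10010
  00110
Read columns: 0101001100001011101111100

0101001100001011101111100


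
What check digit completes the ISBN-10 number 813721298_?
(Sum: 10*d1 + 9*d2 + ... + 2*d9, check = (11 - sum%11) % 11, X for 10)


Weighted sum: 230
230 mod 11 = 10

Check digit: 1


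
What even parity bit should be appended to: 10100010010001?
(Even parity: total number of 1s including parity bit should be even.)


Number of 1s in data: 5
Parity bit: 1

1


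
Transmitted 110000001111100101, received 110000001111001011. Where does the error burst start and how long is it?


XOR: 000000000000101110

Burst at position 12, length 5


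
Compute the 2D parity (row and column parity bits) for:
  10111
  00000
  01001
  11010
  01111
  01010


Row parities: 000100
Column parities: 00001

Row P: 000100, Col P: 00001, Corner: 1


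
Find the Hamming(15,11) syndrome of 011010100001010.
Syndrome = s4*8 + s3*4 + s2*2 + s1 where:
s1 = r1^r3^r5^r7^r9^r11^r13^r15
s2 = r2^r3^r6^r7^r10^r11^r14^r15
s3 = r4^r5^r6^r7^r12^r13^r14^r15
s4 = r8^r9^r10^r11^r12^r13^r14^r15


s1=1, s2=0, s3=0, s4=0

Syndrome = 1 (error at position 1)


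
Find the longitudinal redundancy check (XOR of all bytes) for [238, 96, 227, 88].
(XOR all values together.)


XOR chain: 238 ^ 96 ^ 227 ^ 88 = 53

53


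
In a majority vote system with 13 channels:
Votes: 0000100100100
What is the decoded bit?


Ones: 3 out of 13
Threshold: 7

0 (3/13 voted 1)


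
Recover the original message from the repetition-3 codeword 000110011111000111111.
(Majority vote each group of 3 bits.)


Groups: 000, 110, 011, 111, 000, 111, 111
Majority votes: 0111011

0111011


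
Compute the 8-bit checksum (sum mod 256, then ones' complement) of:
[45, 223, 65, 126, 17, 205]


Sum = 681 mod 256 = 169
Complement = 86

86


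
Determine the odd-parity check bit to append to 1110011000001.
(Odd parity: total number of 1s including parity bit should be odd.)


Number of 1s in data: 6
Parity bit: 1

1


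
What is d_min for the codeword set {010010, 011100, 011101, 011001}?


Comparing all pairs, minimum distance: 1
Can detect 0 errors, correct 0 errors

1


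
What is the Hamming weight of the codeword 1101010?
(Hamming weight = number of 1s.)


Counting 1s in 1101010

4


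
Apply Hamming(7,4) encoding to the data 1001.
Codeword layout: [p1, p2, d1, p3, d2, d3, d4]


Parity bits: p1=0, p2=0, p3=1

0011001


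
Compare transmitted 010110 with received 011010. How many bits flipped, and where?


XOR: 001100

2 error(s) at position(s): 2, 3


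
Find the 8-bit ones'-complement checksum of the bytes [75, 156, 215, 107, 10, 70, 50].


Sum = 683 mod 256 = 171
Complement = 84

84


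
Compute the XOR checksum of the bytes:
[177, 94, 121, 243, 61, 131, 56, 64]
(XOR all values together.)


XOR chain: 177 ^ 94 ^ 121 ^ 243 ^ 61 ^ 131 ^ 56 ^ 64 = 163

163


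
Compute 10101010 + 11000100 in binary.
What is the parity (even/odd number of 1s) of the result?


10101010 = 170
11000100 = 196
Sum = 366 = 101101110
1s count = 6

even parity (6 ones in 101101110)


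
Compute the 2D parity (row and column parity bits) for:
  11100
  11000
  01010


Row parities: 100
Column parities: 01110

Row P: 100, Col P: 01110, Corner: 1


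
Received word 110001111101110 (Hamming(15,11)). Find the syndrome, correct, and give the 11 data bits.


Syndrome = 6: error at position 6

Data: 00011101110 (corrected bit 6)


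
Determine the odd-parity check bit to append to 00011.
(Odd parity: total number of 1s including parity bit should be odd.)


Number of 1s in data: 2
Parity bit: 1

1


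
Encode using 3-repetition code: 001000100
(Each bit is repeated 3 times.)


Each bit -> 3 copies

000000111000000000111000000


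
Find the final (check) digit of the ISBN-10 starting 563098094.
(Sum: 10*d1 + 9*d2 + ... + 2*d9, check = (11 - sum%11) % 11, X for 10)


Weighted sum: 257
257 mod 11 = 4

Check digit: 7


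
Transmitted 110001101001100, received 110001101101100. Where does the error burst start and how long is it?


XOR: 000000000100000

Burst at position 9, length 1


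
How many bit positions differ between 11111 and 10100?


XOR: 01011
Count of 1s: 3

3


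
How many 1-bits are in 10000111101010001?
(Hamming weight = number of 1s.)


Counting 1s in 10000111101010001

8


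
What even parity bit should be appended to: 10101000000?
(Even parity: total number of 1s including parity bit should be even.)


Number of 1s in data: 3
Parity bit: 1

1


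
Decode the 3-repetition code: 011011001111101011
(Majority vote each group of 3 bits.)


Groups: 011, 011, 001, 111, 101, 011
Majority votes: 110111

110111


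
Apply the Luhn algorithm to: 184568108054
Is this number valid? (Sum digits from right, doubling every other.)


Luhn sum = 48
48 mod 10 = 8

Invalid (Luhn sum mod 10 = 8)


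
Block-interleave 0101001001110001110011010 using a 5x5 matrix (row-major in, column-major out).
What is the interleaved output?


Matrix:
  01010
  01001
  11000
  11100
  11010
Read columns: 0011111111000101000101000

0011111111000101000101000


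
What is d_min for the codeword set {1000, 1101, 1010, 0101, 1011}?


Comparing all pairs, minimum distance: 1
Can detect 0 errors, correct 0 errors

1


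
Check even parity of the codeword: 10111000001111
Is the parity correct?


Number of 1s: 8

Yes, parity is correct (8 ones)


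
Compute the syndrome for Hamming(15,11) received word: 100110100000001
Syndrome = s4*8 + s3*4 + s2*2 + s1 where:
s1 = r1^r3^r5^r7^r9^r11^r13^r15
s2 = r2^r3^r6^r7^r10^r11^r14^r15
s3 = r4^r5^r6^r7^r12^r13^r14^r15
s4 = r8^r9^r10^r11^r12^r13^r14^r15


s1=0, s2=0, s3=0, s4=1

Syndrome = 8 (error at position 8)


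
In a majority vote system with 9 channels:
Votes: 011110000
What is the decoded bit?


Ones: 4 out of 9
Threshold: 5

0 (4/9 voted 1)


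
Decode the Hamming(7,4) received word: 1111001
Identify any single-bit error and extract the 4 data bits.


Syndrome = 3: error at position 3

Data: 0001 (corrected bit 3)


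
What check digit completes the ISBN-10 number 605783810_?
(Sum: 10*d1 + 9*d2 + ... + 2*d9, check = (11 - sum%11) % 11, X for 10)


Weighted sum: 247
247 mod 11 = 5

Check digit: 6


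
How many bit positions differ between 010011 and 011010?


XOR: 001001
Count of 1s: 2

2


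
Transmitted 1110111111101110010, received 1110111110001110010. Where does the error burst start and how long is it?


XOR: 0000000001100000000

Burst at position 9, length 2


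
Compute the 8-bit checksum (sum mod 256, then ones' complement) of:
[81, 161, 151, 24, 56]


Sum = 473 mod 256 = 217
Complement = 38

38


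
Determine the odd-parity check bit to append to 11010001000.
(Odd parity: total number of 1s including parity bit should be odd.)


Number of 1s in data: 4
Parity bit: 1

1


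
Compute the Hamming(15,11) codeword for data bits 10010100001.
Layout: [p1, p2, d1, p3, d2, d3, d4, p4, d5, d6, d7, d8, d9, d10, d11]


Parity bits: p1=1, p2=0, p3=0, p4=0

101000100100001


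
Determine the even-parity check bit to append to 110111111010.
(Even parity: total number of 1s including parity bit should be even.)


Number of 1s in data: 9
Parity bit: 1

1


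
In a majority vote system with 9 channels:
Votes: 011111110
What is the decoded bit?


Ones: 7 out of 9
Threshold: 5

1 (7/9 voted 1)


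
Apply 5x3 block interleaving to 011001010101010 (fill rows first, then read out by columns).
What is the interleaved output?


Matrix:
  011
  001
  010
  101
  010
Read columns: 000101010111010

000101010111010


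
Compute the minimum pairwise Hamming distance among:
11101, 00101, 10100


Comparing all pairs, minimum distance: 2
Can detect 1 errors, correct 0 errors

2


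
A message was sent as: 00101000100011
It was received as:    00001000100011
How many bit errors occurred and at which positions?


XOR: 00100000000000

1 error(s) at position(s): 2


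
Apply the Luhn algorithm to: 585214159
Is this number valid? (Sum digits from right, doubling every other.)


Luhn sum = 41
41 mod 10 = 1

Invalid (Luhn sum mod 10 = 1)


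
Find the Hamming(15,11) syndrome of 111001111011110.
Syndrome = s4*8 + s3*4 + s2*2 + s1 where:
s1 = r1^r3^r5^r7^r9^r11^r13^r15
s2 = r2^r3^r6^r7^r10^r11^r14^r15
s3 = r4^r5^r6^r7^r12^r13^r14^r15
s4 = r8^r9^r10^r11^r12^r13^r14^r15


s1=0, s2=0, s3=1, s4=0

Syndrome = 4 (error at position 4)


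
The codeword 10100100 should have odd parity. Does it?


Number of 1s: 3

Yes, parity is correct (3 ones)


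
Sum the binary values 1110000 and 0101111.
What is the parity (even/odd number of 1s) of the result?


1110000 = 112
0101111 = 47
Sum = 159 = 10011111
1s count = 6

even parity (6 ones in 10011111)


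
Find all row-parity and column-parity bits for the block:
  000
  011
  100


Row parities: 001
Column parities: 111

Row P: 001, Col P: 111, Corner: 1


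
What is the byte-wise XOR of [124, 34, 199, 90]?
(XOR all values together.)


XOR chain: 124 ^ 34 ^ 199 ^ 90 = 195

195


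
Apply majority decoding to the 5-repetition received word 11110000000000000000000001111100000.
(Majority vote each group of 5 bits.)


Groups: 11110, 00000, 00000, 00000, 00000, 11111, 00000
Majority votes: 1000010

1000010


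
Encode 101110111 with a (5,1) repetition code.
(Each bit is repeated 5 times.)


Each bit -> 5 copies

111110000011111111111111100000111111111111111


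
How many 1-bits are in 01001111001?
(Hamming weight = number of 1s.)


Counting 1s in 01001111001

6


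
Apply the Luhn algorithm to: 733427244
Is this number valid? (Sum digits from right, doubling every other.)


Luhn sum = 45
45 mod 10 = 5

Invalid (Luhn sum mod 10 = 5)


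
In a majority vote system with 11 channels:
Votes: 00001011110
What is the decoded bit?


Ones: 5 out of 11
Threshold: 6

0 (5/11 voted 1)


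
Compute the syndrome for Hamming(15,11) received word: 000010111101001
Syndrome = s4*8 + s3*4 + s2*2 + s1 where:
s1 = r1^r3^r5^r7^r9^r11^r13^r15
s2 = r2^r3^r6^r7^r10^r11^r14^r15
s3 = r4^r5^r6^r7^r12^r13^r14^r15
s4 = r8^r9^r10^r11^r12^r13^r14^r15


s1=0, s2=1, s3=0, s4=1

Syndrome = 10 (error at position 10)


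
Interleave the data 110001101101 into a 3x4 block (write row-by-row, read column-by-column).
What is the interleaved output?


Matrix:
  1100
  0110
  1101
Read columns: 101111010001

101111010001


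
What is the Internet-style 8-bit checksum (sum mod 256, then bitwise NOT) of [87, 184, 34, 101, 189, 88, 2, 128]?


Sum = 813 mod 256 = 45
Complement = 210

210


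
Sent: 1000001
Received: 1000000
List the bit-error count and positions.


XOR: 0000001

1 error(s) at position(s): 6


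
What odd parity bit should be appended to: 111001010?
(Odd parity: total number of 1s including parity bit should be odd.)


Number of 1s in data: 5
Parity bit: 0

0


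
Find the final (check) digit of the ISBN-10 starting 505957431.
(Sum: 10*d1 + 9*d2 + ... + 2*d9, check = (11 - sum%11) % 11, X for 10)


Weighted sum: 245
245 mod 11 = 3

Check digit: 8


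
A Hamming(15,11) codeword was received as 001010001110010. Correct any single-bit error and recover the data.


Syndrome = 0: no error detected

Data: 11001110010 (no errors)


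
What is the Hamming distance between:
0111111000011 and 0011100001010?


XOR: 0100011001001
Count of 1s: 5

5


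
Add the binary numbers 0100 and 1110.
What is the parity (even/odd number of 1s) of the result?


0100 = 4
1110 = 14
Sum = 18 = 10010
1s count = 2

even parity (2 ones in 10010)


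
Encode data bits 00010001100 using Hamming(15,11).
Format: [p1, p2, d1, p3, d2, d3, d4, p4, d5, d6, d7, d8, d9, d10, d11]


Parity bits: p1=0, p2=1, p3=1, p4=0

010100100001100


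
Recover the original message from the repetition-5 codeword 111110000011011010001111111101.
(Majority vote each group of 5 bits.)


Groups: 11111, 00000, 11011, 01000, 11111, 11101
Majority votes: 101011

101011


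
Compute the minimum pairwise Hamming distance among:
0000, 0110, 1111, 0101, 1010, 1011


Comparing all pairs, minimum distance: 1
Can detect 0 errors, correct 0 errors

1


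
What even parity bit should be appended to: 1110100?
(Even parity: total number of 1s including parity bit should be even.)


Number of 1s in data: 4
Parity bit: 0

0


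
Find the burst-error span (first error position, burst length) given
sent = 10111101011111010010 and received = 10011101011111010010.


XOR: 00100000000000000000

Burst at position 2, length 1


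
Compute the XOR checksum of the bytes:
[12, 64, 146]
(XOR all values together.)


XOR chain: 12 ^ 64 ^ 146 = 222

222


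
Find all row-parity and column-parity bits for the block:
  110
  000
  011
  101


Row parities: 0000
Column parities: 000

Row P: 0000, Col P: 000, Corner: 0


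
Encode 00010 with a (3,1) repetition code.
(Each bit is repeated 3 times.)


Each bit -> 3 copies

000000000111000


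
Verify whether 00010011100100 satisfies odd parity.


Number of 1s: 5

Yes, parity is correct (5 ones)


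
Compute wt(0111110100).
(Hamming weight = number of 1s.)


Counting 1s in 0111110100

6


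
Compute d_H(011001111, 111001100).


XOR: 100000011
Count of 1s: 3

3


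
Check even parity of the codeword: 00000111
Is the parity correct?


Number of 1s: 3

No, parity error (3 ones)


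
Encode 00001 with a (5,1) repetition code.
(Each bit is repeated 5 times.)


Each bit -> 5 copies

0000000000000000000011111


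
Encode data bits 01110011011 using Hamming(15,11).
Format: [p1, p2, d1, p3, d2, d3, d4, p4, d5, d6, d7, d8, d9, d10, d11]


Parity bits: p1=0, p2=1, p3=0, p4=0

010011100011011


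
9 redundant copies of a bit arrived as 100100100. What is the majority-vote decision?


Ones: 3 out of 9
Threshold: 5

0 (3/9 voted 1)


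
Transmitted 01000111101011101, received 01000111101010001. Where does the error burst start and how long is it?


XOR: 00000000000001100

Burst at position 13, length 2


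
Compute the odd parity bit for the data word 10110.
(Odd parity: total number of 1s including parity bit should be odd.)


Number of 1s in data: 3
Parity bit: 0

0


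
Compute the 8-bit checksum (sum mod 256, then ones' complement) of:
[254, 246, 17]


Sum = 517 mod 256 = 5
Complement = 250

250


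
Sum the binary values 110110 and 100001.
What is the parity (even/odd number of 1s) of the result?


110110 = 54
100001 = 33
Sum = 87 = 1010111
1s count = 5

odd parity (5 ones in 1010111)


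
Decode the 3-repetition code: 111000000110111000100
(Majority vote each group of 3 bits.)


Groups: 111, 000, 000, 110, 111, 000, 100
Majority votes: 1001100

1001100


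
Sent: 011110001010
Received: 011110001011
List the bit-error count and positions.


XOR: 000000000001

1 error(s) at position(s): 11


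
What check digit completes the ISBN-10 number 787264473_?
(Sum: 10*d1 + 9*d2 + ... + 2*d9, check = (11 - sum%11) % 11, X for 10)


Weighted sum: 311
311 mod 11 = 3

Check digit: 8


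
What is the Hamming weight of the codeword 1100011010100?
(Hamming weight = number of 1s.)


Counting 1s in 1100011010100

6


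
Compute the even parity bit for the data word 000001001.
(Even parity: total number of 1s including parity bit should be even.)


Number of 1s in data: 2
Parity bit: 0

0


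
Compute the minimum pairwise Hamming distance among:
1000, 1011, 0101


Comparing all pairs, minimum distance: 2
Can detect 1 errors, correct 0 errors

2


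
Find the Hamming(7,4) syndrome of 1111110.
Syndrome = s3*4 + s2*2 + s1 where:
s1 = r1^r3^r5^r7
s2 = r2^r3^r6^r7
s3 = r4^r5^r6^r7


s1=1, s2=1, s3=1

Syndrome = 7 (error at position 7)


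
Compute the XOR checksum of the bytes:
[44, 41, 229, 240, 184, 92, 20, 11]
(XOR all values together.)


XOR chain: 44 ^ 41 ^ 229 ^ 240 ^ 184 ^ 92 ^ 20 ^ 11 = 235

235


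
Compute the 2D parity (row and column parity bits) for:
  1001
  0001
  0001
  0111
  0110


Row parities: 01110
Column parities: 1000

Row P: 01110, Col P: 1000, Corner: 1


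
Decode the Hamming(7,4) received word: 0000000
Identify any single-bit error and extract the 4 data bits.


Syndrome = 0: no error detected

Data: 0000 (no errors)


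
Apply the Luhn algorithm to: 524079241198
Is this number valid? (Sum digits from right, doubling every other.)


Luhn sum = 53
53 mod 10 = 3

Invalid (Luhn sum mod 10 = 3)


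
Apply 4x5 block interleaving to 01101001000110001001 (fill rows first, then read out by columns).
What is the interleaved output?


Matrix:
  01101
  00100
  01100
  01001
Read columns: 00001011111000001001

00001011111000001001


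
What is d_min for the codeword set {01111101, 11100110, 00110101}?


Comparing all pairs, minimum distance: 2
Can detect 1 errors, correct 0 errors

2


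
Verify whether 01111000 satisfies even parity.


Number of 1s: 4

Yes, parity is correct (4 ones)


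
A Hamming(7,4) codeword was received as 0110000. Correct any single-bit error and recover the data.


Syndrome = 1: error at position 1

Data: 1000 (corrected bit 1)


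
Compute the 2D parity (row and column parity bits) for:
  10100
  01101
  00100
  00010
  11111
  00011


Row parities: 011110
Column parities: 00011

Row P: 011110, Col P: 00011, Corner: 0


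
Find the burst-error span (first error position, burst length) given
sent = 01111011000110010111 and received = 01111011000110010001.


XOR: 00000000000000000110

Burst at position 17, length 2


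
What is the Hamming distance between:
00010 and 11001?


XOR: 11011
Count of 1s: 4

4


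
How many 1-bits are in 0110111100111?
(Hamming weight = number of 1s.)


Counting 1s in 0110111100111

9


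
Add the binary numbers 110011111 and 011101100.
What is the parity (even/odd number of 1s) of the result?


110011111 = 415
011101100 = 236
Sum = 651 = 1010001011
1s count = 5

odd parity (5 ones in 1010001011)


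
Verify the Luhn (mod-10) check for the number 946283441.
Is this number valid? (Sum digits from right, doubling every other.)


Luhn sum = 54
54 mod 10 = 4

Invalid (Luhn sum mod 10 = 4)


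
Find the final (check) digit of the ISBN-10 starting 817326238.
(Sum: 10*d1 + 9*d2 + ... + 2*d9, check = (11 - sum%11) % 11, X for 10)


Weighted sum: 241
241 mod 11 = 10

Check digit: 1


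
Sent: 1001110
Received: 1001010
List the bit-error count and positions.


XOR: 0000100

1 error(s) at position(s): 4


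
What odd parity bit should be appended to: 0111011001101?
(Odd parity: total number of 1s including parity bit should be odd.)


Number of 1s in data: 8
Parity bit: 1

1


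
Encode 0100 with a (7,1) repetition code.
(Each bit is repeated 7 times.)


Each bit -> 7 copies

0000000111111100000000000000


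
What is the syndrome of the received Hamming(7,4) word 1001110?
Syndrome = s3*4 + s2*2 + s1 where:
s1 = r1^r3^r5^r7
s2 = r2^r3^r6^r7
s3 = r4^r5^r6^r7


s1=0, s2=1, s3=1

Syndrome = 6 (error at position 6)


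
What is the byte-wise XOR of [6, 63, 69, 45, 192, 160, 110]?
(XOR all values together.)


XOR chain: 6 ^ 63 ^ 69 ^ 45 ^ 192 ^ 160 ^ 110 = 95

95


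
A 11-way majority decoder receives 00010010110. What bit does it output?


Ones: 4 out of 11
Threshold: 6

0 (4/11 voted 1)


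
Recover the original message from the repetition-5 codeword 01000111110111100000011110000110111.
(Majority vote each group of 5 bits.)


Groups: 01000, 11111, 01111, 00000, 01111, 00001, 10111
Majority votes: 0110101

0110101


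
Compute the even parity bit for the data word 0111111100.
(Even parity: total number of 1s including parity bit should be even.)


Number of 1s in data: 7
Parity bit: 1

1


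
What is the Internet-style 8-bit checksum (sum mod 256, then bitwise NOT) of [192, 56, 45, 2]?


Sum = 295 mod 256 = 39
Complement = 216

216


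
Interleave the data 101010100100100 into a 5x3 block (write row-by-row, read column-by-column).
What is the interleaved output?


Matrix:
  101
  010
  100
  100
  100
Read columns: 101110100010000

101110100010000


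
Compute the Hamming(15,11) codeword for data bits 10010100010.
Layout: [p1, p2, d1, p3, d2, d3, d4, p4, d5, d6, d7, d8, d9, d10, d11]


Parity bits: p1=0, p2=0, p3=0, p4=0

001000100100010


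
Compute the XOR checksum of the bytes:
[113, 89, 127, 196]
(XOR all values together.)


XOR chain: 113 ^ 89 ^ 127 ^ 196 = 147

147


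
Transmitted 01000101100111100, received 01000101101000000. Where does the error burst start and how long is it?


XOR: 00000000001111100

Burst at position 10, length 5


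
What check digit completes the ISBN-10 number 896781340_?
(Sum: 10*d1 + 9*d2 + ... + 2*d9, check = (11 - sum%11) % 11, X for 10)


Weighted sum: 335
335 mod 11 = 5

Check digit: 6


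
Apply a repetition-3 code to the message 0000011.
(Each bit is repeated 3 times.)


Each bit -> 3 copies

000000000000000111111


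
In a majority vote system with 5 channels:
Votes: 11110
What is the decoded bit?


Ones: 4 out of 5
Threshold: 3

1 (4/5 voted 1)


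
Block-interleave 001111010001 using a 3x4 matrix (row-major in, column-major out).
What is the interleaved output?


Matrix:
  0011
  1101
  0001
Read columns: 010010100111

010010100111


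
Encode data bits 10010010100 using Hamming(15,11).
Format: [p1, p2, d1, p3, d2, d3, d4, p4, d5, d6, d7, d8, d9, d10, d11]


Parity bits: p1=0, p2=1, p3=0, p4=0

011000100010100


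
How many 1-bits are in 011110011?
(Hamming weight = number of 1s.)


Counting 1s in 011110011

6


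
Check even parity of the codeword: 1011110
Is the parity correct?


Number of 1s: 5

No, parity error (5 ones)


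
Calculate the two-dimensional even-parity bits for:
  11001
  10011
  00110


Row parities: 110
Column parities: 01100

Row P: 110, Col P: 01100, Corner: 0


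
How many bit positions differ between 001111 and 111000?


XOR: 110111
Count of 1s: 5

5


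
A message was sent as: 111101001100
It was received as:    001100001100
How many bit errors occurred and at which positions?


XOR: 110001000000

3 error(s) at position(s): 0, 1, 5
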